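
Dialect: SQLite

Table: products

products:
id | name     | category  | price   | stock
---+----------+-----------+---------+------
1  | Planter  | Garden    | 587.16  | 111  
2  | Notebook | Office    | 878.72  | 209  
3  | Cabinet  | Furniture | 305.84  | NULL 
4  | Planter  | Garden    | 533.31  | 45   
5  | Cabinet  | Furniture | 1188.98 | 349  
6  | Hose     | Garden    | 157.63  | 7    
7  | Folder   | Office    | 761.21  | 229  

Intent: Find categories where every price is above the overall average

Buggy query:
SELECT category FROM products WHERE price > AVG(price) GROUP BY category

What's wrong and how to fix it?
Bug: AVG() is an aggregate; it can't sit directly in WHERE

Fix: Compute the overall average in a scalar subquery and compare each group's MIN against it in HAVING

Corrected query:
SELECT category FROM products GROUP BY category HAVING MIN(price) > (SELECT AVG(price) FROM products)

Result:
category
--------
Office  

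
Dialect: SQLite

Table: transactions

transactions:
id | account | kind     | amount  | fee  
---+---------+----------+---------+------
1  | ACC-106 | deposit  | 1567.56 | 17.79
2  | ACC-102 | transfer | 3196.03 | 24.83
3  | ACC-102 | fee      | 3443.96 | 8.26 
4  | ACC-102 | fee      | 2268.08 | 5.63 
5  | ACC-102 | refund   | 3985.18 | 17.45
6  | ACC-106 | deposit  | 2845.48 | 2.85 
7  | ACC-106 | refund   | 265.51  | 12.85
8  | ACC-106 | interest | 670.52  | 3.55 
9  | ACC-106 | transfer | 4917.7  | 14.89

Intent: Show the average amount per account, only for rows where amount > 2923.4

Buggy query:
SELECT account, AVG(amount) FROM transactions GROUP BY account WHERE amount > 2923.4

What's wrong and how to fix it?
Bug: Row-level WHERE must come before GROUP BY in the clause order

Fix: Move the WHERE clause before GROUP BY

Corrected query:
SELECT account, AVG(amount) FROM transactions WHERE amount > 2923.4 GROUP BY account

Result:
account | AVG(amount)
--------+------------
ACC-102 | 3541.723333
ACC-106 | 4917.7     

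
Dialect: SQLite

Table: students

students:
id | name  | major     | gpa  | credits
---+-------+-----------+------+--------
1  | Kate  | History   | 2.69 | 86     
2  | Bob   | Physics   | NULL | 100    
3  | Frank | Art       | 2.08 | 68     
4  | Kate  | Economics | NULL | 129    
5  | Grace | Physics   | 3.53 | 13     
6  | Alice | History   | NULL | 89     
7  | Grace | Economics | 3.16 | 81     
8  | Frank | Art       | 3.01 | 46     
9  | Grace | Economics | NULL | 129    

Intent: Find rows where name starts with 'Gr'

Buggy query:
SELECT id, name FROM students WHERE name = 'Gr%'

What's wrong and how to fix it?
Bug: Wildcards only work with LIKE; '=' treats '%' as a literal character

Fix: Use LIKE for wildcard pattern matching

Corrected query:
SELECT id, name FROM students WHERE name LIKE 'Gr%'

Result:
id | name 
---+------
5  | Grace
7  | Grace
9  | Grace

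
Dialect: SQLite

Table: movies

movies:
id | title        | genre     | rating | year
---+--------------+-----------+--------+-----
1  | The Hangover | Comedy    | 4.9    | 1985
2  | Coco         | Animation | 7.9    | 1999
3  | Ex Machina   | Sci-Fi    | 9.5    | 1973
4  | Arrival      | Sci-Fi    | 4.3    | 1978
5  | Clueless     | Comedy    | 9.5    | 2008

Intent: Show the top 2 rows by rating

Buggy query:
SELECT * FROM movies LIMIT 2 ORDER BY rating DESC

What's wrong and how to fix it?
Bug: LIMIT must come after ORDER BY

Fix: Sort with ORDER BY, then apply LIMIT

Corrected query:
SELECT * FROM movies ORDER BY rating DESC LIMIT 2

Result:
id | title      | genre  | rating | year
---+------------+--------+--------+-----
3  | Ex Machina | Sci-Fi | 9.5    | 1973
5  | Clueless   | Comedy | 9.5    | 2008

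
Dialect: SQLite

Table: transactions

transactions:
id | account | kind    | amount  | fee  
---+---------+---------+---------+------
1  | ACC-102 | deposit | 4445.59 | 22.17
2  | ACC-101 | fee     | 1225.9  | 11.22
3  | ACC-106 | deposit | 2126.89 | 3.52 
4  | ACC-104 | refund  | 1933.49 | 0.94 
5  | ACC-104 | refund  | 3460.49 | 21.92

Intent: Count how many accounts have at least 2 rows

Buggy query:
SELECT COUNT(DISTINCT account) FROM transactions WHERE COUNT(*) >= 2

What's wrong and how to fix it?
Bug: COUNT(*) cannot appear in WHERE; the per-group count doesn't exist yet

Fix: Group first with HAVING COUNT(*) >= 2, then COUNT the resulting groups

Corrected query:
SELECT COUNT(*) FROM (SELECT account FROM transactions GROUP BY account HAVING COUNT(*) >= 2)

Result:
COUNT(*)
--------
1       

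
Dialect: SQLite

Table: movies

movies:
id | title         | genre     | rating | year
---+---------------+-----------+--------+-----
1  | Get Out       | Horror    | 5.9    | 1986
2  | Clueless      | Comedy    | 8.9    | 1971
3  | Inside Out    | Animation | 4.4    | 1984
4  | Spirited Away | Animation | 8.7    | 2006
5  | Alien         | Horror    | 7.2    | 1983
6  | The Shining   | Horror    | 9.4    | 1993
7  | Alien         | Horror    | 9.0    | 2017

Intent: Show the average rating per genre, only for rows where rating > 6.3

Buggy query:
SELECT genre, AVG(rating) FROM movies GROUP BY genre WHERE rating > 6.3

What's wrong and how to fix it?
Bug: WHERE cannot follow GROUP BY

Fix: Move the WHERE clause before GROUP BY

Corrected query:
SELECT genre, AVG(rating) FROM movies WHERE rating > 6.3 GROUP BY genre

Result:
genre     | AVG(rating)
----------+------------
Animation | 8.7        
Comedy    | 8.9        
Horror    | 8.533333   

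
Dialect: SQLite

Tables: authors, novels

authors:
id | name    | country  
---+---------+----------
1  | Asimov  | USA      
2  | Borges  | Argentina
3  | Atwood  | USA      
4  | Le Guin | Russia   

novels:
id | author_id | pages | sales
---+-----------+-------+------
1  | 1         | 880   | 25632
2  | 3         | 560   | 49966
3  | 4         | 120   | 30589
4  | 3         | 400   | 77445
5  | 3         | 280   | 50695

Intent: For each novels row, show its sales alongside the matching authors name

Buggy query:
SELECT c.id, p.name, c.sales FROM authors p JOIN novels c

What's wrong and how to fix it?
Bug: Missing join condition: each novels row is matched to all authors rows instead of just its own

Fix: Add ON c.author_id = p.id to the JOIN

Corrected query:
SELECT c.id, p.name, c.sales FROM authors p JOIN novels c ON c.author_id = p.id

Result:
id | name    | sales
---+---------+------
1  | Asimov  | 25632
2  | Atwood  | 49966
3  | Le Guin | 30589
4  | Atwood  | 77445
5  | Atwood  | 50695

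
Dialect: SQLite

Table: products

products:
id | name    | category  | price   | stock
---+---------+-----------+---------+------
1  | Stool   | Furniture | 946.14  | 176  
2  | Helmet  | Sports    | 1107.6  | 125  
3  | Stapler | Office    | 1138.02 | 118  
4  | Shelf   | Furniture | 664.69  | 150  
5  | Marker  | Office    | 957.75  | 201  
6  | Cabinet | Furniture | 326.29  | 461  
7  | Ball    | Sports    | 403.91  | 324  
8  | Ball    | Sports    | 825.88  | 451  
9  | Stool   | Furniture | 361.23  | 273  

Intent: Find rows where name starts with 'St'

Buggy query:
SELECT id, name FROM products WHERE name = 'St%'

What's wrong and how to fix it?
Bug: Wildcards only work with LIKE; '=' treats '%' as a literal character

Fix: Replace '=' with LIKE so 'St%' is treated as a pattern

Corrected query:
SELECT id, name FROM products WHERE name LIKE 'St%'

Result:
id | name   
---+--------
1  | Stool  
3  | Stapler
9  | Stool  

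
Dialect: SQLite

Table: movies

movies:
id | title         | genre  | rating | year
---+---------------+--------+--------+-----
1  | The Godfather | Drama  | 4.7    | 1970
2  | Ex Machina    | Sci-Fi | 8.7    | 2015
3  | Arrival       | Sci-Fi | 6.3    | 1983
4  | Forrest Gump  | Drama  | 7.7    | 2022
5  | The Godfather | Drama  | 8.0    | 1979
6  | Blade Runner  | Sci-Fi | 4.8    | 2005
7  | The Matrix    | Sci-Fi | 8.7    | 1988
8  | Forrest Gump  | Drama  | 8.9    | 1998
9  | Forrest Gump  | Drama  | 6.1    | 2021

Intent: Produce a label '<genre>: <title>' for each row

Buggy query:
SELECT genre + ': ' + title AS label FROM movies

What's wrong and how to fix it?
Bug: '+' is numeric addition; on text columns SQLite converts them to 0 instead of concatenating

Fix: Use the || operator for string concatenation

Corrected query:
SELECT genre || ': ' || title AS label FROM movies

Result:
label               
--------------------
Drama: The Godfather
Sci-Fi: Ex Machina  
Sci-Fi: Arrival     
Drama: Forrest Gump 
Drama: The Godfather
Sci-Fi: Blade Runner
Sci-Fi: The Matrix  
Drama: Forrest Gump 
Drama: Forrest Gump 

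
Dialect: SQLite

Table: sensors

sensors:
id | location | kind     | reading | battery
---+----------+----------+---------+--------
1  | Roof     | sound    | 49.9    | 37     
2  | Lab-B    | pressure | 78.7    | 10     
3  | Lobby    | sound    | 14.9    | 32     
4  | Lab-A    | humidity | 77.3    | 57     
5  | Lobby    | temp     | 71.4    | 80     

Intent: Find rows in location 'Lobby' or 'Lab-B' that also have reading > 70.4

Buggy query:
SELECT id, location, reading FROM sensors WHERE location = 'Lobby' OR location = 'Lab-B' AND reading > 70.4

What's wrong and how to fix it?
Bug: Without parentheses, AND is evaluated before OR, so the reading filter only applies to the 'Lab-B' branch

Fix: Group the OR with parentheses (or use IN), then AND the threshold

Corrected query:
SELECT id, location, reading FROM sensors WHERE (location = 'Lobby' OR location = 'Lab-B') AND reading > 70.4

Result:
id | location | reading
---+----------+--------
2  | Lab-B    | 78.7   
5  | Lobby    | 71.4   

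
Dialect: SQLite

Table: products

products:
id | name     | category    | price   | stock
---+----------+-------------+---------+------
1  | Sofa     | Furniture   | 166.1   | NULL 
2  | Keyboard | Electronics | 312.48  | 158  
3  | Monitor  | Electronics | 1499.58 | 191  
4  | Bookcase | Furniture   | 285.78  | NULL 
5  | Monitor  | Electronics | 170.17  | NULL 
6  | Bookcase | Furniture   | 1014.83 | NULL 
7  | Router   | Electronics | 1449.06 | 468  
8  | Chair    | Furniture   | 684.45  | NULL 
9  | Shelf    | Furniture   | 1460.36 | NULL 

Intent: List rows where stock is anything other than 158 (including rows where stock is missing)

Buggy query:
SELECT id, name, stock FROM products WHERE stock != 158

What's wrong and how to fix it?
Bug: 'stock != 158' is unknown when stock is NULL, so NULL rows are silently excluded

Fix: Add an explicit OR stock IS NULL to include the missing-value rows

Corrected query:
SELECT id, name, stock FROM products WHERE stock != 158 OR stock IS NULL

Result:
id | name     | stock
---+----------+------
1  | Sofa     | NULL 
3  | Monitor  | 191  
4  | Bookcase | NULL 
5  | Monitor  | NULL 
6  | Bookcase | NULL 
7  | Router   | 468  
8  | Chair    | NULL 
9  | Shelf    | NULL 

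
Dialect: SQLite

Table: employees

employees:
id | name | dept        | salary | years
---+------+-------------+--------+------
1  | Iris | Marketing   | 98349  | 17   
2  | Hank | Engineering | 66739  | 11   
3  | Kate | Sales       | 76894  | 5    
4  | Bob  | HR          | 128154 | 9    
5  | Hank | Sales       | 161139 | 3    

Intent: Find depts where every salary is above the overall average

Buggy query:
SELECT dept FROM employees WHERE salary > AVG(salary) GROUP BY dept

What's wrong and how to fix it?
Bug: AVG() is an aggregate; it can't sit directly in WHERE

Fix: Use a subquery for AVG and a HAVING MIN(...) filter so the condition holds for every row in the group

Corrected query:
SELECT dept FROM employees GROUP BY dept HAVING MIN(salary) > (SELECT AVG(salary) FROM employees)

Result:
dept
----
HR  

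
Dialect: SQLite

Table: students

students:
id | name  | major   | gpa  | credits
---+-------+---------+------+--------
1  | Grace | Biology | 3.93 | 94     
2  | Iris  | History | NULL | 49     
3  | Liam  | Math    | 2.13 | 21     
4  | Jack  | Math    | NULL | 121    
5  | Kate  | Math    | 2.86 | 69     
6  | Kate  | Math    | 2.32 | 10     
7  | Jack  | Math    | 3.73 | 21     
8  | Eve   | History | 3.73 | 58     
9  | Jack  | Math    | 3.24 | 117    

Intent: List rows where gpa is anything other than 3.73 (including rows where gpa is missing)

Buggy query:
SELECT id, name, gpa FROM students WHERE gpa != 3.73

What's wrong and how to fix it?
Bug: 'gpa != 3.73' is unknown when gpa is NULL, so NULL rows are silently excluded

Fix: Handle NULL separately with IS NULL alongside the inequality

Corrected query:
SELECT id, name, gpa FROM students WHERE gpa != 3.73 OR gpa IS NULL

Result:
id | name  | gpa 
---+-------+-----
1  | Grace | 3.93
2  | Iris  | NULL
3  | Liam  | 2.13
4  | Jack  | NULL
5  | Kate  | 2.86
6  | Kate  | 2.32
9  | Jack  | 3.24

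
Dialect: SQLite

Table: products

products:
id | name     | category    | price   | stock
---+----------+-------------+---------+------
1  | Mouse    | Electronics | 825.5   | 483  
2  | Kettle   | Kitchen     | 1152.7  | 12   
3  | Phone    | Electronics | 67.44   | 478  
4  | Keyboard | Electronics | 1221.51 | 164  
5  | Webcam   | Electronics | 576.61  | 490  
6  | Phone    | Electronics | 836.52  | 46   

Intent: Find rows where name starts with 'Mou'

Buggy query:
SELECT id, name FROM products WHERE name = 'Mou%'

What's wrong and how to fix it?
Bug: '=' compares the literal string including the % character; pattern matching needs LIKE

Fix: Replace '=' with LIKE so 'Mou%' is treated as a pattern

Corrected query:
SELECT id, name FROM products WHERE name LIKE 'Mou%'

Result:
id | name 
---+------
1  | Mouse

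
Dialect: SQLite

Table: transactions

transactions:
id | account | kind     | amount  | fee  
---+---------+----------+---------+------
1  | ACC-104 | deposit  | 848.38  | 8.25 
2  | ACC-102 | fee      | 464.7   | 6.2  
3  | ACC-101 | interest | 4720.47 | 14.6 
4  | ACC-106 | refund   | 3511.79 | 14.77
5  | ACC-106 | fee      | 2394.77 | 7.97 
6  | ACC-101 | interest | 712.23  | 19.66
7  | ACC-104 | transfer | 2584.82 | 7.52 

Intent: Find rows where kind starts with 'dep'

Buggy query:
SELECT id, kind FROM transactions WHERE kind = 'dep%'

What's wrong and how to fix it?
Bug: Wildcards only work with LIKE; '=' treats '%' as a literal character

Fix: Replace '=' with LIKE so 'dep%' is treated as a pattern

Corrected query:
SELECT id, kind FROM transactions WHERE kind LIKE 'dep%'

Result:
id | kind   
---+--------
1  | deposit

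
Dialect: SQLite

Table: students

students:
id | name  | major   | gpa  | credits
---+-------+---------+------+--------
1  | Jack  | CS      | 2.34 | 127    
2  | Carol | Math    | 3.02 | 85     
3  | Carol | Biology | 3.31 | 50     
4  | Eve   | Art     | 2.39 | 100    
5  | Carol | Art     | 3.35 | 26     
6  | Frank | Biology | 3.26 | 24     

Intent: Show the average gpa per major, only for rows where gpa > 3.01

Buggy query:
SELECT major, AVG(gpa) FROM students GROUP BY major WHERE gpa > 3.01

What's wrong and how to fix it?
Bug: WHERE cannot follow GROUP BY

Fix: Place WHERE between FROM and GROUP BY

Corrected query:
SELECT major, AVG(gpa) FROM students WHERE gpa > 3.01 GROUP BY major

Result:
major   | AVG(gpa)
--------+---------
Art     | 3.35    
Biology | 3.285   
Math    | 3.02    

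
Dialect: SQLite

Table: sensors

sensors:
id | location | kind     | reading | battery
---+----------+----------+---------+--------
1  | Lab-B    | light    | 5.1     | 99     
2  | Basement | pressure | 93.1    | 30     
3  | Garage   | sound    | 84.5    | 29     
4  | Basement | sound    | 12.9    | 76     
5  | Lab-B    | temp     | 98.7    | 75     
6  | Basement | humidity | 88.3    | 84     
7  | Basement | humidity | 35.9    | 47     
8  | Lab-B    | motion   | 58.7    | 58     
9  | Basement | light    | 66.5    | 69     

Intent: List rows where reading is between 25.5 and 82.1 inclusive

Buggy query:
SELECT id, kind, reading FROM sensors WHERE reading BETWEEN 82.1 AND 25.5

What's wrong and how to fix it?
Bug: BETWEEN expects the lower bound first; with 82.1 AND 25.5 the range is empty

Fix: Write BETWEEN 25.5 AND 82.1

Corrected query:
SELECT id, kind, reading FROM sensors WHERE reading BETWEEN 25.5 AND 82.1

Result:
id | kind     | reading
---+----------+--------
7  | humidity | 35.9   
8  | motion   | 58.7   
9  | light    | 66.5   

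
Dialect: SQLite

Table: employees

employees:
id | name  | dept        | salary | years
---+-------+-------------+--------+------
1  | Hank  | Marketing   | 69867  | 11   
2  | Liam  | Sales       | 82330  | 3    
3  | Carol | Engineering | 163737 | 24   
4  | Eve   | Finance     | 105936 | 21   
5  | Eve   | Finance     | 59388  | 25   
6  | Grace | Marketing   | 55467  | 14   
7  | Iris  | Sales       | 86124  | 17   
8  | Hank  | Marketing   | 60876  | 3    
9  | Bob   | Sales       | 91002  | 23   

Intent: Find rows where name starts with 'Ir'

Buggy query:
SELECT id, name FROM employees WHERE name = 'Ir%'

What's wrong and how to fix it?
Bug: Wildcards only work with LIKE; '=' treats '%' as a literal character

Fix: Replace '=' with LIKE so 'Ir%' is treated as a pattern

Corrected query:
SELECT id, name FROM employees WHERE name LIKE 'Ir%'

Result:
id | name
---+-----
7  | Iris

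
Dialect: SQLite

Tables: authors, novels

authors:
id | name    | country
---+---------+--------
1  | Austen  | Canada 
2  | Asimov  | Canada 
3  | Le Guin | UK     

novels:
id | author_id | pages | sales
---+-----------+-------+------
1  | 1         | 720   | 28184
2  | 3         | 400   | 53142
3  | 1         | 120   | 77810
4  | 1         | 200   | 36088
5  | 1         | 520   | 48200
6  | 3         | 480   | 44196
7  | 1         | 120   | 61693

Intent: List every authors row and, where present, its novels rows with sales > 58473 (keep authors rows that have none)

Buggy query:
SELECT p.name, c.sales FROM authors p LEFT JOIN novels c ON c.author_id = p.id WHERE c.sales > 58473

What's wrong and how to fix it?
Bug: Filtering c.sales in WHERE discards the NULL rows produced by LEFT JOIN, turning it into an inner join

Fix: Put 'c.sales > 58473' in the JOIN's ON clause instead of WHERE

Corrected query:
SELECT p.name, c.sales FROM authors p LEFT JOIN novels c ON c.author_id = p.id AND c.sales > 58473

Result:
name    | sales
--------+------
Austen  | 61693
Austen  | 77810
Asimov  | NULL 
Le Guin | NULL 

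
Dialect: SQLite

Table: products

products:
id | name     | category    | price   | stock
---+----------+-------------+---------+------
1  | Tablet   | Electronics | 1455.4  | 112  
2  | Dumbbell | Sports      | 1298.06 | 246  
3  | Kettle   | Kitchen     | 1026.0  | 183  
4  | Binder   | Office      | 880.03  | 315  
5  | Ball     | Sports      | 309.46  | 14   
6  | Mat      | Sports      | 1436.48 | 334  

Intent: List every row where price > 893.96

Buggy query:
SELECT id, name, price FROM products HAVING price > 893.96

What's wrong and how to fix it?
Bug: This is a non-aggregate query (no GROUP BY, no aggregates), so in SQLite the HAVING clause is invalid here; a row-level condition belongs in WHERE

Fix: Use WHERE for row-level filtering

Corrected query:
SELECT id, name, price FROM products WHERE price > 893.96

Result:
id | name     | price  
---+----------+--------
1  | Tablet   | 1455.4 
2  | Dumbbell | 1298.06
3  | Kettle   | 1026   
6  | Mat      | 1436.48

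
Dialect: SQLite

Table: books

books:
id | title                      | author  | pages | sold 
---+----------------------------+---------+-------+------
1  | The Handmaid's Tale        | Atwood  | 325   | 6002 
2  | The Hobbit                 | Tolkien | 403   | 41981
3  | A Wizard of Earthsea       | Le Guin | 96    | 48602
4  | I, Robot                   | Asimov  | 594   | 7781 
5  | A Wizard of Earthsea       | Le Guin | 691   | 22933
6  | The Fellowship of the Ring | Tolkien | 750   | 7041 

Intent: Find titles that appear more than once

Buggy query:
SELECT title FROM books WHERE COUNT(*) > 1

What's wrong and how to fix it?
Bug: COUNT(*) is an aggregate and cannot be used in WHERE

Fix: Group first, then use HAVING for the count condition

Corrected query:
SELECT title FROM books GROUP BY title HAVING COUNT(*) > 1

Result:
title               
--------------------
A Wizard of Earthsea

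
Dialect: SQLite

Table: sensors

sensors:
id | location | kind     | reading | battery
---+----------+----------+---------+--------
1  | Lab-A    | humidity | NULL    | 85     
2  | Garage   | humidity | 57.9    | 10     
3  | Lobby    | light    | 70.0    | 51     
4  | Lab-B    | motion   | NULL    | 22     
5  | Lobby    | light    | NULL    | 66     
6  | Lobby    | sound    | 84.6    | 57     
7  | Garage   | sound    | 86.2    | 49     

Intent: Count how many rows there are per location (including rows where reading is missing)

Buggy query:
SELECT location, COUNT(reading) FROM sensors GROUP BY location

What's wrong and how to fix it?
Bug: COUNT(reading) skips NULLs, so groups with missing reading are undercounted

Fix: Replace COUNT(reading) with COUNT(*)

Corrected query:
SELECT location, COUNT(*) FROM sensors GROUP BY location

Result:
location | COUNT(*)
---------+---------
Garage   | 2       
Lab-A    | 1       
Lab-B    | 1       
Lobby    | 3       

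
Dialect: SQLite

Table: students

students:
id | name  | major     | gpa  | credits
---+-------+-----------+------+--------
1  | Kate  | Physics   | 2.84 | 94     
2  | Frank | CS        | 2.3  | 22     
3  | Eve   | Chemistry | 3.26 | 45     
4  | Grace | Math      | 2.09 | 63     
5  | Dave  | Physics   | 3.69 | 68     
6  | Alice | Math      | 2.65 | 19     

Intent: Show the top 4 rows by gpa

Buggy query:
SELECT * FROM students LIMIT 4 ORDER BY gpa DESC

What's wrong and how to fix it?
Bug: ORDER BY cannot follow LIMIT; LIMIT is the final clause

Fix: Swap the clauses: ORDER BY first, then LIMIT

Corrected query:
SELECT * FROM students ORDER BY gpa DESC LIMIT 4

Result:
id | name  | major     | gpa  | credits
---+-------+-----------+------+--------
5  | Dave  | Physics   | 3.69 | 68     
3  | Eve   | Chemistry | 3.26 | 45     
1  | Kate  | Physics   | 2.84 | 94     
6  | Alice | Math      | 2.65 | 19     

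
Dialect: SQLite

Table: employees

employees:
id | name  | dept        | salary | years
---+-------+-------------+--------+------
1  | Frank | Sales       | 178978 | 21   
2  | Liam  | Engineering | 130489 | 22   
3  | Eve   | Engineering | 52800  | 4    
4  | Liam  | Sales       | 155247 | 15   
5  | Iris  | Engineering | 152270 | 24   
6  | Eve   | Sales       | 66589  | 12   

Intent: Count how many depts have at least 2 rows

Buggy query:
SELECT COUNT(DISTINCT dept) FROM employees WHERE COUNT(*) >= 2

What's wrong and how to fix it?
Bug: WHERE filters individual rows, not groups, so a group-level COUNT is invalid there

Fix: Group first with HAVING COUNT(*) >= 2, then COUNT the resulting groups

Corrected query:
SELECT COUNT(*) FROM (SELECT dept FROM employees GROUP BY dept HAVING COUNT(*) >= 2)

Result:
COUNT(*)
--------
2       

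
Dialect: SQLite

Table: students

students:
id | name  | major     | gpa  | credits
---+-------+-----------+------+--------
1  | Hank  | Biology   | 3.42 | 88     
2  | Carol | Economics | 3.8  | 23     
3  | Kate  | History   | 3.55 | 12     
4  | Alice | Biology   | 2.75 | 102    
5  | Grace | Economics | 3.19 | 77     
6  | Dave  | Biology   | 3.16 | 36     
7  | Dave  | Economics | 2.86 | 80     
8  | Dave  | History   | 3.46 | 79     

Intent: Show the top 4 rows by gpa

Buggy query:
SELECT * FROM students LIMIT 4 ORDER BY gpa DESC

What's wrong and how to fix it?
Bug: ORDER BY cannot follow LIMIT; LIMIT is the final clause

Fix: Swap the clauses: ORDER BY first, then LIMIT

Corrected query:
SELECT * FROM students ORDER BY gpa DESC LIMIT 4

Result:
id | name  | major     | gpa  | credits
---+-------+-----------+------+--------
2  | Carol | Economics | 3.8  | 23     
3  | Kate  | History   | 3.55 | 12     
8  | Dave  | History   | 3.46 | 79     
1  | Hank  | Biology   | 3.42 | 88     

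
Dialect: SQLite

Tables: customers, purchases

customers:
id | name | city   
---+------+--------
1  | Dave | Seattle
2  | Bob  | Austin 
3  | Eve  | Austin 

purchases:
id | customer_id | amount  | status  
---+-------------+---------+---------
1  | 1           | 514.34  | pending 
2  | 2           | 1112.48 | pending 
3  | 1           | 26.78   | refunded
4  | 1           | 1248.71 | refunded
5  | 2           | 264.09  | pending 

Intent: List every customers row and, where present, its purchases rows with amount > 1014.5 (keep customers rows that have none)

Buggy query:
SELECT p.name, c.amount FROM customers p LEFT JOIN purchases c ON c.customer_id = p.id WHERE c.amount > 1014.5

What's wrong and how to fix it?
Bug: A WHERE condition on the right-hand table after LEFT JOIN drops unmatched parents

Fix: Put 'c.amount > 1014.5' in the JOIN's ON clause instead of WHERE

Corrected query:
SELECT p.name, c.amount FROM customers p LEFT JOIN purchases c ON c.customer_id = p.id AND c.amount > 1014.5

Result:
name | amount 
-----+--------
Dave | 1248.71
Bob  | 1112.48
Eve  | NULL   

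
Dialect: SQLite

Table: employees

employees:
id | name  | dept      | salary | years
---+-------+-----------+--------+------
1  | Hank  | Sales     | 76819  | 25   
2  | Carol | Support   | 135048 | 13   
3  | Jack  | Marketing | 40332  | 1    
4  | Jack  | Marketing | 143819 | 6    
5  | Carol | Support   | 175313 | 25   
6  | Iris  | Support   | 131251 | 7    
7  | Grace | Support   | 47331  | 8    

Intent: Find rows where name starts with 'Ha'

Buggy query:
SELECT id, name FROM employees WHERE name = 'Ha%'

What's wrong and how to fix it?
Bug: Wildcards only work with LIKE; '=' treats '%' as a literal character

Fix: Use LIKE for wildcard pattern matching

Corrected query:
SELECT id, name FROM employees WHERE name LIKE 'Ha%'

Result:
id | name
---+-----
1  | Hank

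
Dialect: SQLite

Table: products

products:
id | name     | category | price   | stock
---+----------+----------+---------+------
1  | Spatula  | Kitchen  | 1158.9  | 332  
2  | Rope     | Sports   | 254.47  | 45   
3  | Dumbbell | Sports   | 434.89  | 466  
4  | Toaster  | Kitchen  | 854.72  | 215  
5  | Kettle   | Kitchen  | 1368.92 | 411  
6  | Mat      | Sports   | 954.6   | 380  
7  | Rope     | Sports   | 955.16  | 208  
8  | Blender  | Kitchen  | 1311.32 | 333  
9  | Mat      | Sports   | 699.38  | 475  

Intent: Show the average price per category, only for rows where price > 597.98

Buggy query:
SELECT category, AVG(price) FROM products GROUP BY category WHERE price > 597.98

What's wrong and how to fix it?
Bug: Row-level WHERE must come before GROUP BY in the clause order

Fix: Move the WHERE clause before GROUP BY

Corrected query:
SELECT category, AVG(price) FROM products WHERE price > 597.98 GROUP BY category

Result:
category | AVG(price)
---------+-----------
Kitchen  | 1173.465  
Sports   | 869.713333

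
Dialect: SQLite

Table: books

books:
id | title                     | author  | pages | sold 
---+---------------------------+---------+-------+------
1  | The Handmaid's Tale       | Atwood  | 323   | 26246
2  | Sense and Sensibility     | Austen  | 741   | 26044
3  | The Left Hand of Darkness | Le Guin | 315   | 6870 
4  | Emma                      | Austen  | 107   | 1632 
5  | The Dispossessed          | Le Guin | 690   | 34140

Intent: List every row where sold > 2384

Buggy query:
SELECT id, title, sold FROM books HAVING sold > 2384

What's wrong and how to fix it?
Bug: HAVING filters the output of aggregation, but this query has no GROUP BY and no aggregate functions, so SQLite rejects it (HAVING clause on a non-aggregate query); the condition here is per row

Fix: Replace HAVING with WHERE since the condition applies to individual rows

Corrected query:
SELECT id, title, sold FROM books WHERE sold > 2384

Result:
id | title                     | sold 
---+---------------------------+------
1  | The Handmaid's Tale       | 26246
2  | Sense and Sensibility     | 26044
3  | The Left Hand of Darkness | 6870 
5  | The Dispossessed          | 34140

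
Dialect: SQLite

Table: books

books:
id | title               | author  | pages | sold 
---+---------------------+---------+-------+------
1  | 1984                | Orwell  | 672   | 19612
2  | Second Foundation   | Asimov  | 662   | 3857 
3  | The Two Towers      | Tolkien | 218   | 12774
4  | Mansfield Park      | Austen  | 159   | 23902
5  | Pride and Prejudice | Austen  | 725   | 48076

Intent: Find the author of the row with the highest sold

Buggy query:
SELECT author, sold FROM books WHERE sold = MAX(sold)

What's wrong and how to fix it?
Bug: MAX(sold) is an aggregate and cannot be used directly in WHERE

Fix: Use a subquery: WHERE sold = (SELECT MAX(sold) FROM books)

Corrected query:
SELECT author, sold FROM books WHERE sold = (SELECT MAX(sold) FROM books)

Result:
author | sold 
-------+------
Austen | 48076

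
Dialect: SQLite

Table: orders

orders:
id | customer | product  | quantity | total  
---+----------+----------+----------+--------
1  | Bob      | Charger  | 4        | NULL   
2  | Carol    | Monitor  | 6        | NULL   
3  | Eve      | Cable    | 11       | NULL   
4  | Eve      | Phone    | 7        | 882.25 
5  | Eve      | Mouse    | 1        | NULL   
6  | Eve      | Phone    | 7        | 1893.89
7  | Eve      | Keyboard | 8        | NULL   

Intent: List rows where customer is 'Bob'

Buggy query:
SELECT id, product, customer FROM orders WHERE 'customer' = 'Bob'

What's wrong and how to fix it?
Bug: 'customer' in single quotes is a string literal, not the column; the comparison is literal-vs-literal and never true

Fix: Reference the column as customer without single quotes

Corrected query:
SELECT id, product, customer FROM orders WHERE customer = 'Bob'

Result:
id | product | customer
---+---------+---------
1  | Charger | Bob     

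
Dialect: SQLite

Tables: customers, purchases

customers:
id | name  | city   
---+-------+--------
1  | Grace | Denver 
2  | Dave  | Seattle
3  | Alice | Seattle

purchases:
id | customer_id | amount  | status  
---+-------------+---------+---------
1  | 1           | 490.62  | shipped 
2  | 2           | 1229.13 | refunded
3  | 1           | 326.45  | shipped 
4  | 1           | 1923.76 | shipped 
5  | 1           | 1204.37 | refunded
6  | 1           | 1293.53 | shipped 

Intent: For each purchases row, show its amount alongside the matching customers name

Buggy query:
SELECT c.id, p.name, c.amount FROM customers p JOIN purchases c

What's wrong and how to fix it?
Bug: JOIN with no ON clause produces a cartesian product; every purchases row pairs with every customers row

Fix: Add ON c.customer_id = p.id to the JOIN

Corrected query:
SELECT c.id, p.name, c.amount FROM customers p JOIN purchases c ON c.customer_id = p.id

Result:
id | name  | amount 
---+-------+--------
1  | Grace | 490.62 
2  | Dave  | 1229.13
3  | Grace | 326.45 
4  | Grace | 1923.76
5  | Grace | 1204.37
6  | Grace | 1293.53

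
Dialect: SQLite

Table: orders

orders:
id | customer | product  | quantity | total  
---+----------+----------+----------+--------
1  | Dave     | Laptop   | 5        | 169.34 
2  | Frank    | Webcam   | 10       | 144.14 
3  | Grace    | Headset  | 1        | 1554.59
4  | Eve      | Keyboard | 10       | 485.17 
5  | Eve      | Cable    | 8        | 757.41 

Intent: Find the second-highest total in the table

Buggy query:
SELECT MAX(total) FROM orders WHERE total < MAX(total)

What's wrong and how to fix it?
Bug: MAX(total) on the right of the comparison is an aggregate-in-WHERE error

Fix: Compute the overall MAX in a subquery, then take MAX of rows below it

Corrected query:
SELECT MAX(total) FROM orders WHERE total < (SELECT MAX(total) FROM orders)

Result:
MAX(total)
----------
757.41    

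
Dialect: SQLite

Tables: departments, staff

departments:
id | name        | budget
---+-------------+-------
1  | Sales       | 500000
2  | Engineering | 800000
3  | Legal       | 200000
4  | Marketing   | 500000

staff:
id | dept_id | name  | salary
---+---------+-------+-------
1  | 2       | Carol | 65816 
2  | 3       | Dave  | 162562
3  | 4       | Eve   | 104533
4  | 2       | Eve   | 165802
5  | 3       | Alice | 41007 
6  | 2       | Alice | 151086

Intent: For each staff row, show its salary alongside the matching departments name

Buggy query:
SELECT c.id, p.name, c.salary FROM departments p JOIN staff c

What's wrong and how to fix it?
Bug: JOIN with no ON clause produces a cartesian product; every staff row pairs with every departments row

Fix: Specify the join condition linking the foreign key to the parent id

Corrected query:
SELECT c.id, p.name, c.salary FROM departments p JOIN staff c ON c.dept_id = p.id

Result:
id | name        | salary
---+-------------+-------
1  | Engineering | 65816 
2  | Legal       | 162562
3  | Marketing   | 104533
4  | Engineering | 165802
5  | Legal       | 41007 
6  | Engineering | 151086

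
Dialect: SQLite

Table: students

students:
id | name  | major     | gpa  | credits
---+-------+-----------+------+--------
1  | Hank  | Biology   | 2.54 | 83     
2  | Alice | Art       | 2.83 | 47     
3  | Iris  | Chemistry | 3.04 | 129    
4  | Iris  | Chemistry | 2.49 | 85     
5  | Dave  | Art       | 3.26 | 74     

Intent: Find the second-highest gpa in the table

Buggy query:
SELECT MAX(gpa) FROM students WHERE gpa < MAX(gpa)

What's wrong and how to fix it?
Bug: The inner MAX is an aggregate inside WHERE, which is not allowed

Fix: Compute the overall MAX in a subquery, then take MAX of rows below it

Corrected query:
SELECT MAX(gpa) FROM students WHERE gpa < (SELECT MAX(gpa) FROM students)

Result:
MAX(gpa)
--------
3.04    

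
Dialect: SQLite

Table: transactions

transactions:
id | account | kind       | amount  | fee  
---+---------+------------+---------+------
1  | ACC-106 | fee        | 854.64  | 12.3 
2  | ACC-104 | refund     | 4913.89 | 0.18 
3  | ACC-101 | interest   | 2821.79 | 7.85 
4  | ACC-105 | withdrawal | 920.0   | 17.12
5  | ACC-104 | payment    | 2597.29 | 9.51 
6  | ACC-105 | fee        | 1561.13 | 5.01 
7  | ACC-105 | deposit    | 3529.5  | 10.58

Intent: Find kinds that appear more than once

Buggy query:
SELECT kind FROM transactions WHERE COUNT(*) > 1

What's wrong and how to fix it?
Bug: WHERE can't reference COUNT(*); aggregates are computed after WHERE

Fix: Group first, then use HAVING for the count condition

Corrected query:
SELECT kind FROM transactions GROUP BY kind HAVING COUNT(*) > 1

Result:
kind
----
fee 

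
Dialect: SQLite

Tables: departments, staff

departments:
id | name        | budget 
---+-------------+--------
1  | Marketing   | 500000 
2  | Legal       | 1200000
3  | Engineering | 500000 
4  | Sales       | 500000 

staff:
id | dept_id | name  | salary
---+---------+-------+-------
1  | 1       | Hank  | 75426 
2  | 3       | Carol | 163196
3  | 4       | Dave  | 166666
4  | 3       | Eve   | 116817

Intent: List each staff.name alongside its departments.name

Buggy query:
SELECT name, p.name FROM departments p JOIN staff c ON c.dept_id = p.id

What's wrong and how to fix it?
Bug: Both tables have a 'name' column; the unqualified reference is ambiguous

Fix: Prefix ambiguous columns with the table alias

Corrected query:
SELECT c.name, p.name FROM departments p JOIN staff c ON c.dept_id = p.id

Result:
name  | name       
------+------------
Hank  | Marketing  
Carol | Engineering
Dave  | Sales      
Eve   | Engineering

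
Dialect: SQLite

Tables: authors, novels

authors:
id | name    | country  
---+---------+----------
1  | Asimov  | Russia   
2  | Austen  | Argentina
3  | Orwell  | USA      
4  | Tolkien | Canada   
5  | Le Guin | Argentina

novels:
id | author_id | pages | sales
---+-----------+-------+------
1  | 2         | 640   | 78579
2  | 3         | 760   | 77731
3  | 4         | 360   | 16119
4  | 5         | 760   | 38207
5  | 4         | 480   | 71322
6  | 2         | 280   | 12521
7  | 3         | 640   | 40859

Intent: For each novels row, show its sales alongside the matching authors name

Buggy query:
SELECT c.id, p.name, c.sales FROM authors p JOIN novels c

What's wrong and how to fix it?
Bug: JOIN with no ON clause produces a cartesian product; every novels row pairs with every authors row

Fix: Add ON c.author_id = p.id to the JOIN

Corrected query:
SELECT c.id, p.name, c.sales FROM authors p JOIN novels c ON c.author_id = p.id

Result:
id | name    | sales
---+---------+------
1  | Austen  | 78579
2  | Orwell  | 77731
3  | Tolkien | 16119
4  | Le Guin | 38207
5  | Tolkien | 71322
6  | Austen  | 12521
7  | Orwell  | 40859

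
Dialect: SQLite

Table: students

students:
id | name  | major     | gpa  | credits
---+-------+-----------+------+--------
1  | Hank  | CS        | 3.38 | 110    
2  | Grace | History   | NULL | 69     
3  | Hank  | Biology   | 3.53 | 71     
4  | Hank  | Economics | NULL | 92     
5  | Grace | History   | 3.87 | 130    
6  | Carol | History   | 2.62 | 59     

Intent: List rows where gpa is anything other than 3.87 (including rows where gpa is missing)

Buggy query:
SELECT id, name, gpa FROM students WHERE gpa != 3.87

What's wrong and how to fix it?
Bug: 'gpa != 3.87' is unknown when gpa is NULL, so NULL rows are silently excluded

Fix: Add an explicit OR gpa IS NULL to include the missing-value rows

Corrected query:
SELECT id, name, gpa FROM students WHERE gpa != 3.87 OR gpa IS NULL

Result:
id | name  | gpa 
---+-------+-----
1  | Hank  | 3.38
2  | Grace | NULL
3  | Hank  | 3.53
4  | Hank  | NULL
6  | Carol | 2.62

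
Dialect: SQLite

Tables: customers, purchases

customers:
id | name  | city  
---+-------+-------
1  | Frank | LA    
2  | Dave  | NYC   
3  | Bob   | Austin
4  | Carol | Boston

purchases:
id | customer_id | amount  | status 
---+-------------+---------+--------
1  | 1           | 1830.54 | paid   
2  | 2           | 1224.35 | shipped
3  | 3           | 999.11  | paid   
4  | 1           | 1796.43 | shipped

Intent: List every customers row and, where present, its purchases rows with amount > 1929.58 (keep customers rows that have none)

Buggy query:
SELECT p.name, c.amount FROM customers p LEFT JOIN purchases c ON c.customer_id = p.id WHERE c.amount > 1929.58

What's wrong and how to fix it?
Bug: A WHERE condition on the right-hand table after LEFT JOIN drops unmatched parents

Fix: Move the right-table condition into the ON clause so unmatched parents are kept

Corrected query:
SELECT p.name, c.amount FROM customers p LEFT JOIN purchases c ON c.customer_id = p.id AND c.amount > 1929.58

Result:
name  | amount
------+-------
Frank | NULL  
Dave  | NULL  
Bob   | NULL  
Carol | NULL  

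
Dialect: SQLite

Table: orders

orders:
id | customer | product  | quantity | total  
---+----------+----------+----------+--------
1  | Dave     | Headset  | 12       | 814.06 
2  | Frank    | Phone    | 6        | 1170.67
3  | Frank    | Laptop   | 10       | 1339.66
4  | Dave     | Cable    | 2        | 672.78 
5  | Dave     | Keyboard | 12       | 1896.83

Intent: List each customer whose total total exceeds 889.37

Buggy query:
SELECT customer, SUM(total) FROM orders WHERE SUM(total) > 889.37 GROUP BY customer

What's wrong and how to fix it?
Bug: WHERE runs before GROUP BY, so aggregates aren't available there

Fix: Move the aggregate condition to a HAVING clause

Corrected query:
SELECT customer, SUM(total) FROM orders GROUP BY customer HAVING SUM(total) > 889.37

Result:
customer | SUM(total)
---------+-----------
Dave     | 3383.67   
Frank    | 2510.33   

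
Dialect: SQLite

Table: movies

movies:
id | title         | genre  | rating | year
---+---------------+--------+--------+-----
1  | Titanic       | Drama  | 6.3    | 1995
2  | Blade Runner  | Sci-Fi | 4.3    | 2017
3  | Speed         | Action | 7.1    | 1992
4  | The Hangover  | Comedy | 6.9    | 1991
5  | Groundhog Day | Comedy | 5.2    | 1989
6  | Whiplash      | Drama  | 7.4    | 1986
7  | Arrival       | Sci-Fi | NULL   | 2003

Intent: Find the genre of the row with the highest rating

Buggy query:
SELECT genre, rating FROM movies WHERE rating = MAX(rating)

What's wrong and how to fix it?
Bug: MAX(rating) is an aggregate and cannot be used directly in WHERE

Fix: Wrap MAX in a scalar subquery so WHERE compares against a single value

Corrected query:
SELECT genre, rating FROM movies WHERE rating = (SELECT MAX(rating) FROM movies)

Result:
genre | rating
------+-------
Drama | 7.4   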